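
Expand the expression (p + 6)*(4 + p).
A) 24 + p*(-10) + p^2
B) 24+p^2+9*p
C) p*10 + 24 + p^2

Expanding (p + 6)*(4 + p):
= p*10 + 24 + p^2
C) p*10 + 24 + p^2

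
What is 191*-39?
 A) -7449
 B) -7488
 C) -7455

191 * -39 = -7449
A) -7449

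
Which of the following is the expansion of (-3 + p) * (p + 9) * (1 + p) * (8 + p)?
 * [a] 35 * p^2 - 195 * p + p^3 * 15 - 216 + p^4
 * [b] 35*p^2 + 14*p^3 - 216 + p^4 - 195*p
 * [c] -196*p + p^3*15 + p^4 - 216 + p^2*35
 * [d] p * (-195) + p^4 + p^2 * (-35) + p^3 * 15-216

Expanding (-3 + p) * (p + 9) * (1 + p) * (8 + p):
= 35 * p^2 - 195 * p + p^3 * 15 - 216 + p^4
a) 35 * p^2 - 195 * p + p^3 * 15 - 216 + p^4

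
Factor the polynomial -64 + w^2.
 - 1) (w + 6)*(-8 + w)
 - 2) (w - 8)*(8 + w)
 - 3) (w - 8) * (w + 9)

We need to factor -64 + w^2.
The factored form is (w - 8)*(8 + w).
2) (w - 8)*(8 + w)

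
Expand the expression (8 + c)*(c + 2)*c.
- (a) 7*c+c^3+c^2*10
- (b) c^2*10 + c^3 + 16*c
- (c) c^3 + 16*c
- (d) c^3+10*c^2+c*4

Expanding (8 + c)*(c + 2)*c:
= c^2*10 + c^3 + 16*c
b) c^2*10 + c^3 + 16*c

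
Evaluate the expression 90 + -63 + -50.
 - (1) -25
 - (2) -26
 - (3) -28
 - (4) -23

First: 90 + -63 = 27
Then: 27 + -50 = -23
4) -23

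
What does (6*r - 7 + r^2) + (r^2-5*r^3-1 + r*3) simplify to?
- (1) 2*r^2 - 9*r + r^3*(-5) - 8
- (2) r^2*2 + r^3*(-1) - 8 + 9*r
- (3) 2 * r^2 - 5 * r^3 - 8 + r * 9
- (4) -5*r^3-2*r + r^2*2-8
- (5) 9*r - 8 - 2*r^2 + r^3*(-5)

Adding the polynomials and combining like terms:
(6*r - 7 + r^2) + (r^2 - 5*r^3 - 1 + r*3)
= 2 * r^2 - 5 * r^3 - 8 + r * 9
3) 2 * r^2 - 5 * r^3 - 8 + r * 9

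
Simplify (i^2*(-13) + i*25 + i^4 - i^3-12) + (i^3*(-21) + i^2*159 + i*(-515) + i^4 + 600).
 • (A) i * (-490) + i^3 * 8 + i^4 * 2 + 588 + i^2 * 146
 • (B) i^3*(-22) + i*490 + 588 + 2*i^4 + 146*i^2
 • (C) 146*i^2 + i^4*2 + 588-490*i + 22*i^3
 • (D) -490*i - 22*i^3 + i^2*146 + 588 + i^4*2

Adding the polynomials and combining like terms:
(i^2*(-13) + i*25 + i^4 - i^3 - 12) + (i^3*(-21) + i^2*159 + i*(-515) + i^4 + 600)
= -490*i - 22*i^3 + i^2*146 + 588 + i^4*2
D) -490*i - 22*i^3 + i^2*146 + 588 + i^4*2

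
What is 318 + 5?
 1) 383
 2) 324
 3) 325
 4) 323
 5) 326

318 + 5 = 323
4) 323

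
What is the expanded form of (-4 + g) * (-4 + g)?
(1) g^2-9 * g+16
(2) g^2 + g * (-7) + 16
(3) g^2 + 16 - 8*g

Expanding (-4 + g) * (-4 + g):
= g^2 + 16 - 8*g
3) g^2 + 16 - 8*g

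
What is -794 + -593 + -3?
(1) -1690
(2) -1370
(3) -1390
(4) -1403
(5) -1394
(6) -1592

First: -794 + -593 = -1387
Then: -1387 + -3 = -1390
3) -1390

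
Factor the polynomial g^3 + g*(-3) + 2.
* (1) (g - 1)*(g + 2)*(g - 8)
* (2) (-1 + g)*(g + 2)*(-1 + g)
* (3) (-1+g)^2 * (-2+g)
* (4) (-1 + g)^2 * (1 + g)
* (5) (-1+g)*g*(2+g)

We need to factor g^3 + g*(-3) + 2.
The factored form is (-1 + g)*(g + 2)*(-1 + g).
2) (-1 + g)*(g + 2)*(-1 + g)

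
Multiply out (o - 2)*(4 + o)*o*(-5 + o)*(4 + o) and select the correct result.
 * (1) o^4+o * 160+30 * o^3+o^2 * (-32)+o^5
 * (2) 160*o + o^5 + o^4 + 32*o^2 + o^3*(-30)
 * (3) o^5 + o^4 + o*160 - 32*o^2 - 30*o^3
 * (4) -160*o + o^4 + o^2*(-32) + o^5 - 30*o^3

Expanding (o - 2)*(4 + o)*o*(-5 + o)*(4 + o):
= o^5 + o^4 + o*160 - 32*o^2 - 30*o^3
3) o^5 + o^4 + o*160 - 32*o^2 - 30*o^3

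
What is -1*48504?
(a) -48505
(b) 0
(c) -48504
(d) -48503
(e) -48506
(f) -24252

-1 * 48504 = -48504
c) -48504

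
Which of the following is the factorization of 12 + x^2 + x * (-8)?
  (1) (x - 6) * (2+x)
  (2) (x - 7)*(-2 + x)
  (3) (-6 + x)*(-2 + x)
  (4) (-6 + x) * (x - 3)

We need to factor 12 + x^2 + x * (-8).
The factored form is (-6 + x)*(-2 + x).
3) (-6 + x)*(-2 + x)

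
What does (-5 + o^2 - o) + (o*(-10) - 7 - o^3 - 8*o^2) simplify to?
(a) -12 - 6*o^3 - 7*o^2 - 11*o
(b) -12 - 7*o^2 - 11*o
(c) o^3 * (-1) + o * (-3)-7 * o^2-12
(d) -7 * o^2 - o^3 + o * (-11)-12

Adding the polynomials and combining like terms:
(-5 + o^2 - o) + (o*(-10) - 7 - o^3 - 8*o^2)
= -7 * o^2 - o^3 + o * (-11)-12
d) -7 * o^2 - o^3 + o * (-11)-12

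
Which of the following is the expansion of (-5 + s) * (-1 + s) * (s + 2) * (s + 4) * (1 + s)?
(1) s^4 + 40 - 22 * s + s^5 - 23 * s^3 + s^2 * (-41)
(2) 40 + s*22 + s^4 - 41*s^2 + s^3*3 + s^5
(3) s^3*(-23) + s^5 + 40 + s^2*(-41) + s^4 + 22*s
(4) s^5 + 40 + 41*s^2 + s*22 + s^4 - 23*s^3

Expanding (-5 + s) * (-1 + s) * (s + 2) * (s + 4) * (1 + s):
= s^3*(-23) + s^5 + 40 + s^2*(-41) + s^4 + 22*s
3) s^3*(-23) + s^5 + 40 + s^2*(-41) + s^4 + 22*s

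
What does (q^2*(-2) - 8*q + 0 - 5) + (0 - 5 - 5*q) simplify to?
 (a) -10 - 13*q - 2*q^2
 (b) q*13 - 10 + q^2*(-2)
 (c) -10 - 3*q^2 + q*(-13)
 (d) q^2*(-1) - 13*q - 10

Adding the polynomials and combining like terms:
(q^2*(-2) - 8*q + 0 - 5) + (0 - 5 - 5*q)
= -10 - 13*q - 2*q^2
a) -10 - 13*q - 2*q^2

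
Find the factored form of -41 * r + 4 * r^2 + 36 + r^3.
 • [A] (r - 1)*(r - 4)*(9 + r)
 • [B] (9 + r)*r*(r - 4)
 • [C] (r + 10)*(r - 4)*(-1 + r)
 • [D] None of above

We need to factor -41 * r + 4 * r^2 + 36 + r^3.
The factored form is (r - 1)*(r - 4)*(9 + r).
A) (r - 1)*(r - 4)*(9 + r)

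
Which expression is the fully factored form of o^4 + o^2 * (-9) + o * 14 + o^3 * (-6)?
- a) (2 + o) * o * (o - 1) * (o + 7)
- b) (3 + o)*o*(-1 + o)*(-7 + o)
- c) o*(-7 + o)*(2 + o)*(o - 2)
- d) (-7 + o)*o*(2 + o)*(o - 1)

We need to factor o^4 + o^2 * (-9) + o * 14 + o^3 * (-6).
The factored form is (-7 + o)*o*(2 + o)*(o - 1).
d) (-7 + o)*o*(2 + o)*(o - 1)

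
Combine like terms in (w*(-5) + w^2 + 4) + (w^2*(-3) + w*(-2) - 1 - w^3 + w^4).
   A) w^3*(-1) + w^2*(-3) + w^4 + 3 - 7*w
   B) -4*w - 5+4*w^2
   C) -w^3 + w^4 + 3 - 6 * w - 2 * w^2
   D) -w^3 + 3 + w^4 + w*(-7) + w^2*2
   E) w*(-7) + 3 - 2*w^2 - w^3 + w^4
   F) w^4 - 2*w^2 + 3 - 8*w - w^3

Adding the polynomials and combining like terms:
(w*(-5) + w^2 + 4) + (w^2*(-3) + w*(-2) - 1 - w^3 + w^4)
= w*(-7) + 3 - 2*w^2 - w^3 + w^4
E) w*(-7) + 3 - 2*w^2 - w^3 + w^4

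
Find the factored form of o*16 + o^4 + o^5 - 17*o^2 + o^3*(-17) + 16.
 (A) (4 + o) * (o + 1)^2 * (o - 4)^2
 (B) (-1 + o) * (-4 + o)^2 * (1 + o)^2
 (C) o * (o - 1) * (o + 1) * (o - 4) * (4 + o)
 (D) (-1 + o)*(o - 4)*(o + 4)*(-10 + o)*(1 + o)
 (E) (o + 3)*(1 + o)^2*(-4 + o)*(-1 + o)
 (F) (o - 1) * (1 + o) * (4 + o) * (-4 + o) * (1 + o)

We need to factor o*16 + o^4 + o^5 - 17*o^2 + o^3*(-17) + 16.
The factored form is (o - 1) * (1 + o) * (4 + o) * (-4 + o) * (1 + o).
F) (o - 1) * (1 + o) * (4 + o) * (-4 + o) * (1 + o)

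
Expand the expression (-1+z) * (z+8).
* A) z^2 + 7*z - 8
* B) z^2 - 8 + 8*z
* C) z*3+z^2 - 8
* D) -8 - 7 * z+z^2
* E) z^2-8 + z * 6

Expanding (-1+z) * (z+8):
= z^2 + 7*z - 8
A) z^2 + 7*z - 8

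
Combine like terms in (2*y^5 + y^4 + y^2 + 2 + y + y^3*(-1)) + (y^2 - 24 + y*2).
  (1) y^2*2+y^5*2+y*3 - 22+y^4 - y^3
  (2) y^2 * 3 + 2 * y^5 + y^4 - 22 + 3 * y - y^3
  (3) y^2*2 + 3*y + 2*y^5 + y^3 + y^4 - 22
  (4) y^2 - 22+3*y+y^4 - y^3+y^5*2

Adding the polynomials and combining like terms:
(2*y^5 + y^4 + y^2 + 2 + y + y^3*(-1)) + (y^2 - 24 + y*2)
= y^2*2+y^5*2+y*3 - 22+y^4 - y^3
1) y^2*2+y^5*2+y*3 - 22+y^4 - y^3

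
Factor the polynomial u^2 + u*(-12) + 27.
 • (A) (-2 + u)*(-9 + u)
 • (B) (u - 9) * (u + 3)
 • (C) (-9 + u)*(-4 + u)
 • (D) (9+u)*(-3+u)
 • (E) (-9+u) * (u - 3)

We need to factor u^2 + u*(-12) + 27.
The factored form is (-9+u) * (u - 3).
E) (-9+u) * (u - 3)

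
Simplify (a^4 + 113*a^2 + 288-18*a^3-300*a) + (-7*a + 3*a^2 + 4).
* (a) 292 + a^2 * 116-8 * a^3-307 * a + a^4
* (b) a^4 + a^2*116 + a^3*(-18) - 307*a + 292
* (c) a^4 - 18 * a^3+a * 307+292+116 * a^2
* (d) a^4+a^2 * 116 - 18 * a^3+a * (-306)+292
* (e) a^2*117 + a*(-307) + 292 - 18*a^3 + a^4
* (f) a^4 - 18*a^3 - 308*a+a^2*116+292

Adding the polynomials and combining like terms:
(a^4 + 113*a^2 + 288 - 18*a^3 - 300*a) + (-7*a + 3*a^2 + 4)
= a^4 + a^2*116 + a^3*(-18) - 307*a + 292
b) a^4 + a^2*116 + a^3*(-18) - 307*a + 292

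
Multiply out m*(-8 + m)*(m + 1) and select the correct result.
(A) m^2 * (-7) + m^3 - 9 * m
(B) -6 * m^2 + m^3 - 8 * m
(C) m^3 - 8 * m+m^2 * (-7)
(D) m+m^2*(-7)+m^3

Expanding m*(-8 + m)*(m + 1):
= m^3 - 8 * m+m^2 * (-7)
C) m^3 - 8 * m+m^2 * (-7)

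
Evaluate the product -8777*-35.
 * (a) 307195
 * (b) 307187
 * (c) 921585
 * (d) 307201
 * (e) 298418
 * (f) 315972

-8777 * -35 = 307195
a) 307195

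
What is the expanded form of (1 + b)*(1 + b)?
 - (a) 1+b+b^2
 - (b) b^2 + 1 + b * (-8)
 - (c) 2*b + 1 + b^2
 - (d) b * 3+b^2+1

Expanding (1 + b)*(1 + b):
= 2*b + 1 + b^2
c) 2*b + 1 + b^2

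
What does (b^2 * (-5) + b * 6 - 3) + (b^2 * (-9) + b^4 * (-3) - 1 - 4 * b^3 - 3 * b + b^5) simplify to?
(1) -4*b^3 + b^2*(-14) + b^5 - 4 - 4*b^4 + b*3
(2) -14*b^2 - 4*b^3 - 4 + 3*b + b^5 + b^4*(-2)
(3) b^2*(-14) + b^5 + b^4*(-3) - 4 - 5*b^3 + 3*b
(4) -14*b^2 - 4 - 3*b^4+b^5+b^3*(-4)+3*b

Adding the polynomials and combining like terms:
(b^2*(-5) + b*6 - 3) + (b^2*(-9) + b^4*(-3) - 1 - 4*b^3 - 3*b + b^5)
= -14*b^2 - 4 - 3*b^4+b^5+b^3*(-4)+3*b
4) -14*b^2 - 4 - 3*b^4+b^5+b^3*(-4)+3*b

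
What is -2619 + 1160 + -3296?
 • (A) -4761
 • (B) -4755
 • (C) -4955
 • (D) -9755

First: -2619 + 1160 = -1459
Then: -1459 + -3296 = -4755
B) -4755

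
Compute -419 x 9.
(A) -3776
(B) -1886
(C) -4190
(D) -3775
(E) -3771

-419 * 9 = -3771
E) -3771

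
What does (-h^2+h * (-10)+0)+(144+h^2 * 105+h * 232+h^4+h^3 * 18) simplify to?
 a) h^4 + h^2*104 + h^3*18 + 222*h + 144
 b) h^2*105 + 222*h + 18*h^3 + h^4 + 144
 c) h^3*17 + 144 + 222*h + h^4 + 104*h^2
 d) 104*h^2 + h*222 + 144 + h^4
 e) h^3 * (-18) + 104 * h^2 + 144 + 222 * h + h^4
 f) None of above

Adding the polynomials and combining like terms:
(-h^2 + h*(-10) + 0) + (144 + h^2*105 + h*232 + h^4 + h^3*18)
= h^4 + h^2*104 + h^3*18 + 222*h + 144
a) h^4 + h^2*104 + h^3*18 + 222*h + 144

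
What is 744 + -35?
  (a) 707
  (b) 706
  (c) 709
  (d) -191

744 + -35 = 709
c) 709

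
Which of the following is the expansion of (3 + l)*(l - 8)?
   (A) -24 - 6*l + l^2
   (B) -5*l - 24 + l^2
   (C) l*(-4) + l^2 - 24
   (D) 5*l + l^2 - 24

Expanding (3 + l)*(l - 8):
= -5*l - 24 + l^2
B) -5*l - 24 + l^2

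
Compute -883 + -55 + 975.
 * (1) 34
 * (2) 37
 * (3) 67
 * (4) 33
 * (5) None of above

First: -883 + -55 = -938
Then: -938 + 975 = 37
2) 37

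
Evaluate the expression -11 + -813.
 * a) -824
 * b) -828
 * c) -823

-11 + -813 = -824
a) -824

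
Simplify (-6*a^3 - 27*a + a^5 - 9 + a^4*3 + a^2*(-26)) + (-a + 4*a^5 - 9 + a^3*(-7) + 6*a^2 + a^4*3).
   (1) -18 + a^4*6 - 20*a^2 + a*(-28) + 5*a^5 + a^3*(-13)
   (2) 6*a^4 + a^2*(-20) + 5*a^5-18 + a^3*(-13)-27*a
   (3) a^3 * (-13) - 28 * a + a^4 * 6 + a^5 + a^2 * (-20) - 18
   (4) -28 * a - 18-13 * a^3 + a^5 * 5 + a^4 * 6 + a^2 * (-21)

Adding the polynomials and combining like terms:
(-6*a^3 - 27*a + a^5 - 9 + a^4*3 + a^2*(-26)) + (-a + 4*a^5 - 9 + a^3*(-7) + 6*a^2 + a^4*3)
= -18 + a^4*6 - 20*a^2 + a*(-28) + 5*a^5 + a^3*(-13)
1) -18 + a^4*6 - 20*a^2 + a*(-28) + 5*a^5 + a^3*(-13)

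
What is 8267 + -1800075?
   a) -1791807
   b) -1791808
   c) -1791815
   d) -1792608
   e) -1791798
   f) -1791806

8267 + -1800075 = -1791808
b) -1791808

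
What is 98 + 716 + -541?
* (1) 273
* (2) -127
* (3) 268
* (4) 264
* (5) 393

First: 98 + 716 = 814
Then: 814 + -541 = 273
1) 273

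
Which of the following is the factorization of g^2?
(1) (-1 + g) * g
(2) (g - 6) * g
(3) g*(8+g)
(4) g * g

We need to factor g^2.
The factored form is g * g.
4) g * g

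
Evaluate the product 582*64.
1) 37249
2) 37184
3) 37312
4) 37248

582 * 64 = 37248
4) 37248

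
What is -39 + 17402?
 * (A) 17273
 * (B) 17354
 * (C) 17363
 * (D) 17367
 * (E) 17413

-39 + 17402 = 17363
C) 17363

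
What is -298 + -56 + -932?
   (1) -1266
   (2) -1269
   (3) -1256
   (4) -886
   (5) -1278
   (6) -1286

First: -298 + -56 = -354
Then: -354 + -932 = -1286
6) -1286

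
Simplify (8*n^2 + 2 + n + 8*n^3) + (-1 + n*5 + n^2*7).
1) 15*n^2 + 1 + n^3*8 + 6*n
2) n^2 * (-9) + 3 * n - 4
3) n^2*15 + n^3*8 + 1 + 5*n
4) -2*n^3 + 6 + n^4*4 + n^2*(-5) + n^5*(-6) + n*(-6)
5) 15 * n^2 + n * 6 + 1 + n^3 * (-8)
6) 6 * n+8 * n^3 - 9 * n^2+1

Adding the polynomials and combining like terms:
(8*n^2 + 2 + n + 8*n^3) + (-1 + n*5 + n^2*7)
= 15*n^2 + 1 + n^3*8 + 6*n
1) 15*n^2 + 1 + n^3*8 + 6*n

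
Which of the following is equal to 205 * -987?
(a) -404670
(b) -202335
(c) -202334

205 * -987 = -202335
b) -202335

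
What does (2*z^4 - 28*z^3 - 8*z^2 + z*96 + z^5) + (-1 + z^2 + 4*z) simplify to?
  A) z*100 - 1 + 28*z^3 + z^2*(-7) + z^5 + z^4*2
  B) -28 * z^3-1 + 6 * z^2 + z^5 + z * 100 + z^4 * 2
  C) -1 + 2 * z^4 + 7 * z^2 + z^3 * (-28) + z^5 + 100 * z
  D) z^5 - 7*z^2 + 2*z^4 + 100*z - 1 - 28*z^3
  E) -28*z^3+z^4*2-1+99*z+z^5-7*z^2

Adding the polynomials and combining like terms:
(2*z^4 - 28*z^3 - 8*z^2 + z*96 + z^5) + (-1 + z^2 + 4*z)
= z^5 - 7*z^2 + 2*z^4 + 100*z - 1 - 28*z^3
D) z^5 - 7*z^2 + 2*z^4 + 100*z - 1 - 28*z^3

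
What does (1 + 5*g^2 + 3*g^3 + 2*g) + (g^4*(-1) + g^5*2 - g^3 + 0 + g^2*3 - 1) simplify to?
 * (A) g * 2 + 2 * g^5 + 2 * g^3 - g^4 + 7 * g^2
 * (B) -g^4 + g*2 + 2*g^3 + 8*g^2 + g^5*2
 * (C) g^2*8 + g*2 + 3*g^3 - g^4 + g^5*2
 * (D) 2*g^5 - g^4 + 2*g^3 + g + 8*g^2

Adding the polynomials and combining like terms:
(1 + 5*g^2 + 3*g^3 + 2*g) + (g^4*(-1) + g^5*2 - g^3 + 0 + g^2*3 - 1)
= -g^4 + g*2 + 2*g^3 + 8*g^2 + g^5*2
B) -g^4 + g*2 + 2*g^3 + 8*g^2 + g^5*2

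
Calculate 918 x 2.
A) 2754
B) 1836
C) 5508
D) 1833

918 * 2 = 1836
B) 1836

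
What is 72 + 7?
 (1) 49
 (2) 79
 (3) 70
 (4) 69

72 + 7 = 79
2) 79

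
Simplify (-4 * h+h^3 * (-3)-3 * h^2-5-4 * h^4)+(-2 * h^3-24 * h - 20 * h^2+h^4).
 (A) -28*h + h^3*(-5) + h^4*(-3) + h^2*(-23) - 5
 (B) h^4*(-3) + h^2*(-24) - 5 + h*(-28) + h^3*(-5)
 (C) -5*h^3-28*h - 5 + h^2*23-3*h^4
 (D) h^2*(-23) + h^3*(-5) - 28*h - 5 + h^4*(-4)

Adding the polynomials and combining like terms:
(-4*h + h^3*(-3) - 3*h^2 - 5 - 4*h^4) + (-2*h^3 - 24*h - 20*h^2 + h^4)
= -28*h + h^3*(-5) + h^4*(-3) + h^2*(-23) - 5
A) -28*h + h^3*(-5) + h^4*(-3) + h^2*(-23) - 5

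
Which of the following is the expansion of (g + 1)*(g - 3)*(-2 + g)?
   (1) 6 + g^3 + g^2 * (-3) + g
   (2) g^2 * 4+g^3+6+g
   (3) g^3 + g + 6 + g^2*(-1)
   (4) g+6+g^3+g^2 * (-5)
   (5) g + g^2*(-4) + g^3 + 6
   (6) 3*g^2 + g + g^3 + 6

Expanding (g + 1)*(g - 3)*(-2 + g):
= g + g^2*(-4) + g^3 + 6
5) g + g^2*(-4) + g^3 + 6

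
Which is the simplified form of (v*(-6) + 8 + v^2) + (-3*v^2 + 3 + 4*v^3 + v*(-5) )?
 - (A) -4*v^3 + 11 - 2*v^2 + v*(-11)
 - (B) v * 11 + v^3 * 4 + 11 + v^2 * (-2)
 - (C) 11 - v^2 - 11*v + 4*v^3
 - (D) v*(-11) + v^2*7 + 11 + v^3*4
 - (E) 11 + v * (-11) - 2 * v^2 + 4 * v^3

Adding the polynomials and combining like terms:
(v*(-6) + 8 + v^2) + (-3*v^2 + 3 + 4*v^3 + v*(-5))
= 11 + v * (-11) - 2 * v^2 + 4 * v^3
E) 11 + v * (-11) - 2 * v^2 + 4 * v^3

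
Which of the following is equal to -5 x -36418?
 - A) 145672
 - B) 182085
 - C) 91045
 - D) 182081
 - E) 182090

-5 * -36418 = 182090
E) 182090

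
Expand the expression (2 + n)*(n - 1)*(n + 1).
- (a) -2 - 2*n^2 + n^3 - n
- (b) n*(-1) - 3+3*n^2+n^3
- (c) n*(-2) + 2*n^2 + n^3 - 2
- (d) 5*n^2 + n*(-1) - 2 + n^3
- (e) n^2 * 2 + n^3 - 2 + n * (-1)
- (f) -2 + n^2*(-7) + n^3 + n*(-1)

Expanding (2 + n)*(n - 1)*(n + 1):
= n^2 * 2 + n^3 - 2 + n * (-1)
e) n^2 * 2 + n^3 - 2 + n * (-1)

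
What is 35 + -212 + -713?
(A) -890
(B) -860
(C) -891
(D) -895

First: 35 + -212 = -177
Then: -177 + -713 = -890
A) -890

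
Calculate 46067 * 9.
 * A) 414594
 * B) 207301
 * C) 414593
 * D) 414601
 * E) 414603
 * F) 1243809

46067 * 9 = 414603
E) 414603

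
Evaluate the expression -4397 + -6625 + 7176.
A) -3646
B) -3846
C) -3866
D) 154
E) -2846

First: -4397 + -6625 = -11022
Then: -11022 + 7176 = -3846
B) -3846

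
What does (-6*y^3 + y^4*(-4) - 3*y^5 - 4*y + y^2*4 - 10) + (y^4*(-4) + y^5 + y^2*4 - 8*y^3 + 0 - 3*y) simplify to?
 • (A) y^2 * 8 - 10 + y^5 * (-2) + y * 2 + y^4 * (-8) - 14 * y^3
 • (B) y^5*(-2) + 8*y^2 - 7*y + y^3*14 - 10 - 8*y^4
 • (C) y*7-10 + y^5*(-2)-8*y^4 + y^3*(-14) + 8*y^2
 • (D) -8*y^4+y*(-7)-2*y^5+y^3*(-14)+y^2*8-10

Adding the polynomials and combining like terms:
(-6*y^3 + y^4*(-4) - 3*y^5 - 4*y + y^2*4 - 10) + (y^4*(-4) + y^5 + y^2*4 - 8*y^3 + 0 - 3*y)
= -8*y^4+y*(-7)-2*y^5+y^3*(-14)+y^2*8-10
D) -8*y^4+y*(-7)-2*y^5+y^3*(-14)+y^2*8-10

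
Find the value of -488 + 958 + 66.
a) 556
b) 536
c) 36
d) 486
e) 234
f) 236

First: -488 + 958 = 470
Then: 470 + 66 = 536
b) 536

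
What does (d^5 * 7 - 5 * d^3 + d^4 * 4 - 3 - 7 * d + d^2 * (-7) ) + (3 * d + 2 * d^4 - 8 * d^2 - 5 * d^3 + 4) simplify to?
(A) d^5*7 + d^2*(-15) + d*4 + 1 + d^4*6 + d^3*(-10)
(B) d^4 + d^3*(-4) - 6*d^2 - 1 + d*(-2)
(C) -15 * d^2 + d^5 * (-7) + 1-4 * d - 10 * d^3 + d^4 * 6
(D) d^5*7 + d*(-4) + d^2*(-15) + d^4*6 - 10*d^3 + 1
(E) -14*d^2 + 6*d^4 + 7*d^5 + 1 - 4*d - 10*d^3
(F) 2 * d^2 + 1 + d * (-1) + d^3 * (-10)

Adding the polynomials and combining like terms:
(d^5*7 - 5*d^3 + d^4*4 - 3 - 7*d + d^2*(-7)) + (3*d + 2*d^4 - 8*d^2 - 5*d^3 + 4)
= d^5*7 + d*(-4) + d^2*(-15) + d^4*6 - 10*d^3 + 1
D) d^5*7 + d*(-4) + d^2*(-15) + d^4*6 - 10*d^3 + 1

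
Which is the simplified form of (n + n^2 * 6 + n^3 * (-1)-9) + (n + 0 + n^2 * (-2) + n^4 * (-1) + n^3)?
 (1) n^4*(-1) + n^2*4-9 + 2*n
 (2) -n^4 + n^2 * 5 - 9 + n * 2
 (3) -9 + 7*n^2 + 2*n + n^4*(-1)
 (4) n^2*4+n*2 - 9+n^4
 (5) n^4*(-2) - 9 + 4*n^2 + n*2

Adding the polynomials and combining like terms:
(n + n^2*6 + n^3*(-1) - 9) + (n + 0 + n^2*(-2) + n^4*(-1) + n^3)
= n^4*(-1) + n^2*4-9 + 2*n
1) n^4*(-1) + n^2*4-9 + 2*n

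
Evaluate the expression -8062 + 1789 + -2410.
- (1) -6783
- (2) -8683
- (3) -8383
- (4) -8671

First: -8062 + 1789 = -6273
Then: -6273 + -2410 = -8683
2) -8683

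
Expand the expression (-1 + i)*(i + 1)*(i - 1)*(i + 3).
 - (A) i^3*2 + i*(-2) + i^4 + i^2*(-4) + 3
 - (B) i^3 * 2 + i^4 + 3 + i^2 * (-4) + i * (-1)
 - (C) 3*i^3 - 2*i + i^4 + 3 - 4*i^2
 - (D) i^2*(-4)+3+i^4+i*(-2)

Expanding (-1 + i)*(i + 1)*(i - 1)*(i + 3):
= i^3*2 + i*(-2) + i^4 + i^2*(-4) + 3
A) i^3*2 + i*(-2) + i^4 + i^2*(-4) + 3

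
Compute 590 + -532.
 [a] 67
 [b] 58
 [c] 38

590 + -532 = 58
b) 58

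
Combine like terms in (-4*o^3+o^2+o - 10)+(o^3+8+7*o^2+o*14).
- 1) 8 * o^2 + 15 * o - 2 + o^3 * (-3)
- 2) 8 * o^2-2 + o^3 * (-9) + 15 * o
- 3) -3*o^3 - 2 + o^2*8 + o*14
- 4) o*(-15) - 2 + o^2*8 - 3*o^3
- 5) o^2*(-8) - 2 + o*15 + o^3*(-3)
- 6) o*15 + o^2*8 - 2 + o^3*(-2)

Adding the polynomials and combining like terms:
(-4*o^3 + o^2 + o - 10) + (o^3 + 8 + 7*o^2 + o*14)
= 8 * o^2 + 15 * o - 2 + o^3 * (-3)
1) 8 * o^2 + 15 * o - 2 + o^3 * (-3)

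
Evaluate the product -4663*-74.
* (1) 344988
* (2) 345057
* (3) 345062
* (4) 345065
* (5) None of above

-4663 * -74 = 345062
3) 345062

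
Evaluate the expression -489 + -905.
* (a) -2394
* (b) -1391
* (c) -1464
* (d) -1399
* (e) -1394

-489 + -905 = -1394
e) -1394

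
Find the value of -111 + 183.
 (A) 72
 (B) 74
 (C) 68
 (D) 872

-111 + 183 = 72
A) 72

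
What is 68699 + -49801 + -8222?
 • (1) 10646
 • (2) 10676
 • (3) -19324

First: 68699 + -49801 = 18898
Then: 18898 + -8222 = 10676
2) 10676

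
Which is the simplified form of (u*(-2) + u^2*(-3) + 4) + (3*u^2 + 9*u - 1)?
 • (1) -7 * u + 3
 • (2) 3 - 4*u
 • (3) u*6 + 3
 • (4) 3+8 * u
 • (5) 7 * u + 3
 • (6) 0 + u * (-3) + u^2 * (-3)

Adding the polynomials and combining like terms:
(u*(-2) + u^2*(-3) + 4) + (3*u^2 + 9*u - 1)
= 7 * u + 3
5) 7 * u + 3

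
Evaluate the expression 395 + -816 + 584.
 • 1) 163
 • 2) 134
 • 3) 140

First: 395 + -816 = -421
Then: -421 + 584 = 163
1) 163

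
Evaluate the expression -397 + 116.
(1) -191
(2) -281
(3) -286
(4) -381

-397 + 116 = -281
2) -281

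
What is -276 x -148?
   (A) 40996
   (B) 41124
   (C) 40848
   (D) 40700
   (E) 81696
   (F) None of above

-276 * -148 = 40848
C) 40848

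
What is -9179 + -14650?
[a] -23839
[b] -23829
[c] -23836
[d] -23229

-9179 + -14650 = -23829
b) -23829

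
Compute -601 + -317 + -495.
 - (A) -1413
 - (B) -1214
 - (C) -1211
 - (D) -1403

First: -601 + -317 = -918
Then: -918 + -495 = -1413
A) -1413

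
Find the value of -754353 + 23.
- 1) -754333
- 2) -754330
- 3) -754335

-754353 + 23 = -754330
2) -754330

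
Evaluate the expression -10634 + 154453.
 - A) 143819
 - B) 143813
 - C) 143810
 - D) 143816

-10634 + 154453 = 143819
A) 143819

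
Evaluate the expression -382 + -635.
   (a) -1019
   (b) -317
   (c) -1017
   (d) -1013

-382 + -635 = -1017
c) -1017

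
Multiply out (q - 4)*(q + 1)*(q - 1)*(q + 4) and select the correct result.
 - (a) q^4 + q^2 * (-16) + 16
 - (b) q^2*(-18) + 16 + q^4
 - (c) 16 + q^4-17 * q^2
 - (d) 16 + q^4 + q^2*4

Expanding (q - 4)*(q + 1)*(q - 1)*(q + 4):
= 16 + q^4-17 * q^2
c) 16 + q^4-17 * q^2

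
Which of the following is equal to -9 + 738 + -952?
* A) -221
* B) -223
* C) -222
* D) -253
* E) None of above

First: -9 + 738 = 729
Then: 729 + -952 = -223
B) -223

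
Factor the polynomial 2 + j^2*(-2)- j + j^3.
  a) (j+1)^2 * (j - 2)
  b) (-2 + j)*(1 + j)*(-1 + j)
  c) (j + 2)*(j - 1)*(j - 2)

We need to factor 2 + j^2*(-2)- j + j^3.
The factored form is (-2 + j)*(1 + j)*(-1 + j).
b) (-2 + j)*(1 + j)*(-1 + j)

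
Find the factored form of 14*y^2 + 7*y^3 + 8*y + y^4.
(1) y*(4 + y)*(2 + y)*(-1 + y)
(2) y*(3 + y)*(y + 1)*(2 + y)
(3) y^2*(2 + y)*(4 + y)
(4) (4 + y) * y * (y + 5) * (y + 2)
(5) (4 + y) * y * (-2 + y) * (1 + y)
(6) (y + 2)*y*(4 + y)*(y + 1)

We need to factor 14*y^2 + 7*y^3 + 8*y + y^4.
The factored form is (y + 2)*y*(4 + y)*(y + 1).
6) (y + 2)*y*(4 + y)*(y + 1)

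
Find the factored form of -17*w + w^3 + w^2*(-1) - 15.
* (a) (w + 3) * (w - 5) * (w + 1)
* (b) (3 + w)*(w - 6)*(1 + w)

We need to factor -17*w + w^3 + w^2*(-1) - 15.
The factored form is (w + 3) * (w - 5) * (w + 1).
a) (w + 3) * (w - 5) * (w + 1)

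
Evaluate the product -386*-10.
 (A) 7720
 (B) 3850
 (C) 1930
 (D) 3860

-386 * -10 = 3860
D) 3860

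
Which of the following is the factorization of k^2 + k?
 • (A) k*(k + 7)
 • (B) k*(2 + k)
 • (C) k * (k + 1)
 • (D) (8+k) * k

We need to factor k^2 + k.
The factored form is k * (k + 1).
C) k * (k + 1)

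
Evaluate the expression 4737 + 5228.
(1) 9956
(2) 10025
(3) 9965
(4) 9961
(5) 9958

4737 + 5228 = 9965
3) 9965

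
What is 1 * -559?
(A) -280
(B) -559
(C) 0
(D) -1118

1 * -559 = -559
B) -559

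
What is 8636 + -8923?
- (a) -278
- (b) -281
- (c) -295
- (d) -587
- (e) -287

8636 + -8923 = -287
e) -287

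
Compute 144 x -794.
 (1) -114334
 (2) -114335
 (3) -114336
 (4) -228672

144 * -794 = -114336
3) -114336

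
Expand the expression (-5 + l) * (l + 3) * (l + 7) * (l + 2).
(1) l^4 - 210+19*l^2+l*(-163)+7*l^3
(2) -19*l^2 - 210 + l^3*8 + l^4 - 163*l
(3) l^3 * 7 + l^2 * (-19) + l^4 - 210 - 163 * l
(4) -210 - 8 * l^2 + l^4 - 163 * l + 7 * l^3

Expanding (-5 + l) * (l + 3) * (l + 7) * (l + 2):
= l^3 * 7 + l^2 * (-19) + l^4 - 210 - 163 * l
3) l^3 * 7 + l^2 * (-19) + l^4 - 210 - 163 * l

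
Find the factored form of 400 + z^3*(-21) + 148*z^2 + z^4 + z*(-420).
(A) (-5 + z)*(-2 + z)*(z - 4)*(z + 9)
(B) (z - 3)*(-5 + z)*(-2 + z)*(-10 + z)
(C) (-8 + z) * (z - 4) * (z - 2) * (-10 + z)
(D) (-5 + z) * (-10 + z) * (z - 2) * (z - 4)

We need to factor 400 + z^3*(-21) + 148*z^2 + z^4 + z*(-420).
The factored form is (-5 + z) * (-10 + z) * (z - 2) * (z - 4).
D) (-5 + z) * (-10 + z) * (z - 2) * (z - 4)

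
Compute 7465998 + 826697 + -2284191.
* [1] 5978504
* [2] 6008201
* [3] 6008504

First: 7465998 + 826697 = 8292695
Then: 8292695 + -2284191 = 6008504
3) 6008504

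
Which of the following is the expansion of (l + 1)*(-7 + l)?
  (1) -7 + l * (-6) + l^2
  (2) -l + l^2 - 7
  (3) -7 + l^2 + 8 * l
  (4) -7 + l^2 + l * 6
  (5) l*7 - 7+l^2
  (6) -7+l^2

Expanding (l + 1)*(-7 + l):
= -7 + l * (-6) + l^2
1) -7 + l * (-6) + l^2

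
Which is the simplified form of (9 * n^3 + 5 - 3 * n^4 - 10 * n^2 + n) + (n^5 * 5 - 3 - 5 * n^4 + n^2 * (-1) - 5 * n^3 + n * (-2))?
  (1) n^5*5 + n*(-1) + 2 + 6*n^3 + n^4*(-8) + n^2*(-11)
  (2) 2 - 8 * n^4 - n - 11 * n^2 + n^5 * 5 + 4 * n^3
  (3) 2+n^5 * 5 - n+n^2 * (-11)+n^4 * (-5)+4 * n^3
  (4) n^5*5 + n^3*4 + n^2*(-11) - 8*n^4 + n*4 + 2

Adding the polynomials and combining like terms:
(9*n^3 + 5 - 3*n^4 - 10*n^2 + n) + (n^5*5 - 3 - 5*n^4 + n^2*(-1) - 5*n^3 + n*(-2))
= 2 - 8 * n^4 - n - 11 * n^2 + n^5 * 5 + 4 * n^3
2) 2 - 8 * n^4 - n - 11 * n^2 + n^5 * 5 + 4 * n^3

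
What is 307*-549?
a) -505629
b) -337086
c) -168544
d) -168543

307 * -549 = -168543
d) -168543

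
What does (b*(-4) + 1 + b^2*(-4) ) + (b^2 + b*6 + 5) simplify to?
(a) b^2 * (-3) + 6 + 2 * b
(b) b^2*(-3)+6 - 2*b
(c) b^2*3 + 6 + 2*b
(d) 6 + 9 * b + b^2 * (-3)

Adding the polynomials and combining like terms:
(b*(-4) + 1 + b^2*(-4)) + (b^2 + b*6 + 5)
= b^2 * (-3) + 6 + 2 * b
a) b^2 * (-3) + 6 + 2 * b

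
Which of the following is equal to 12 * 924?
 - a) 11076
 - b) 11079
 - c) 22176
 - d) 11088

12 * 924 = 11088
d) 11088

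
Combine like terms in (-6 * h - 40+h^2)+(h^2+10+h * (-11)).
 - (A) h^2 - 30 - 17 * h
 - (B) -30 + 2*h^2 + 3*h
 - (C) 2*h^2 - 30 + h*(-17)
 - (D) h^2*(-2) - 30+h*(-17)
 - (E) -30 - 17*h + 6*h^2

Adding the polynomials and combining like terms:
(-6*h - 40 + h^2) + (h^2 + 10 + h*(-11))
= 2*h^2 - 30 + h*(-17)
C) 2*h^2 - 30 + h*(-17)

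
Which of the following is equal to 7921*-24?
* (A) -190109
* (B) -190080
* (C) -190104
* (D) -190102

7921 * -24 = -190104
C) -190104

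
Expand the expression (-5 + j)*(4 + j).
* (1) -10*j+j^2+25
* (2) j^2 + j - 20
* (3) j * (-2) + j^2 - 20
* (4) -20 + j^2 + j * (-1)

Expanding (-5 + j)*(4 + j):
= -20 + j^2 + j * (-1)
4) -20 + j^2 + j * (-1)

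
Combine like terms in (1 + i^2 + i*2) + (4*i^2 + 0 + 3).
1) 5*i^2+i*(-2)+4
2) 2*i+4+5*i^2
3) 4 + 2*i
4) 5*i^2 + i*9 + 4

Adding the polynomials and combining like terms:
(1 + i^2 + i*2) + (4*i^2 + 0 + 3)
= 2*i+4+5*i^2
2) 2*i+4+5*i^2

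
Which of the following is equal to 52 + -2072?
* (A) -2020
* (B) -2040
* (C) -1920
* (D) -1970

52 + -2072 = -2020
A) -2020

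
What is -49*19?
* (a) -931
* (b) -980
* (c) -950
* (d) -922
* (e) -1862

-49 * 19 = -931
a) -931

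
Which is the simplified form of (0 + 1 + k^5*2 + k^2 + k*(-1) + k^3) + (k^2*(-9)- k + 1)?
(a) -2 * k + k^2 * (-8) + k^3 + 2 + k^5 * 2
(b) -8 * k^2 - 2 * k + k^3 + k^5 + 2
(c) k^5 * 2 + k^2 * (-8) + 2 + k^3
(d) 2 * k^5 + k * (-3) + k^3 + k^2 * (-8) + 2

Adding the polynomials and combining like terms:
(0 + 1 + k^5*2 + k^2 + k*(-1) + k^3) + (k^2*(-9) - k + 1)
= -2 * k + k^2 * (-8) + k^3 + 2 + k^5 * 2
a) -2 * k + k^2 * (-8) + k^3 + 2 + k^5 * 2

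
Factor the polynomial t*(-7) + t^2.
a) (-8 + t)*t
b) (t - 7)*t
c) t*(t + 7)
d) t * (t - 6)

We need to factor t*(-7) + t^2.
The factored form is (t - 7)*t.
b) (t - 7)*t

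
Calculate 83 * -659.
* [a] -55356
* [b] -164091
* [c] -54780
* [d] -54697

83 * -659 = -54697
d) -54697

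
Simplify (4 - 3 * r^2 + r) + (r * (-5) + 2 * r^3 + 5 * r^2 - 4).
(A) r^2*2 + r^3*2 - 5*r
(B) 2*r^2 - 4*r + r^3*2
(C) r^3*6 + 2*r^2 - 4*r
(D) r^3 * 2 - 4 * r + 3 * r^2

Adding the polynomials and combining like terms:
(4 - 3*r^2 + r) + (r*(-5) + 2*r^3 + 5*r^2 - 4)
= 2*r^2 - 4*r + r^3*2
B) 2*r^2 - 4*r + r^3*2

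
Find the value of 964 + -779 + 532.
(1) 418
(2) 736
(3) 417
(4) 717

First: 964 + -779 = 185
Then: 185 + 532 = 717
4) 717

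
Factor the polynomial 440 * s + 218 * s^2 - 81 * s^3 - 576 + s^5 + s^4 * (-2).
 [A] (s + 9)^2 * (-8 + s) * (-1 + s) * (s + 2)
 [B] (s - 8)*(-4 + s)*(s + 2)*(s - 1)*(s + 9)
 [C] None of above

We need to factor 440 * s + 218 * s^2 - 81 * s^3 - 576 + s^5 + s^4 * (-2).
The factored form is (s - 8)*(-4 + s)*(s + 2)*(s - 1)*(s + 9).
B) (s - 8)*(-4 + s)*(s + 2)*(s - 1)*(s + 9)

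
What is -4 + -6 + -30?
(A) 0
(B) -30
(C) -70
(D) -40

First: -4 + -6 = -10
Then: -10 + -30 = -40
D) -40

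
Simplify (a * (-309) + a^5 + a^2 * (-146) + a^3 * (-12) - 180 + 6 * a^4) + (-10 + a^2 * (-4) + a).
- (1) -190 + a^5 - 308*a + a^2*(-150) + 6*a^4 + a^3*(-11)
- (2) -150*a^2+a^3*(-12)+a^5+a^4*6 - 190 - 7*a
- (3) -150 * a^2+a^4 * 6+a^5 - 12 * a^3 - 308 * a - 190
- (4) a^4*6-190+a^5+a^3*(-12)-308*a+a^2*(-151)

Adding the polynomials and combining like terms:
(a*(-309) + a^5 + a^2*(-146) + a^3*(-12) - 180 + 6*a^4) + (-10 + a^2*(-4) + a)
= -150 * a^2+a^4 * 6+a^5 - 12 * a^3 - 308 * a - 190
3) -150 * a^2+a^4 * 6+a^5 - 12 * a^3 - 308 * a - 190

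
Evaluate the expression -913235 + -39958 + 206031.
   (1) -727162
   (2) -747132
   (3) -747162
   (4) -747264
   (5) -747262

First: -913235 + -39958 = -953193
Then: -953193 + 206031 = -747162
3) -747162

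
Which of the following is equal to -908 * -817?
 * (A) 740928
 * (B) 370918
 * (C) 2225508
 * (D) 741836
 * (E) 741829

-908 * -817 = 741836
D) 741836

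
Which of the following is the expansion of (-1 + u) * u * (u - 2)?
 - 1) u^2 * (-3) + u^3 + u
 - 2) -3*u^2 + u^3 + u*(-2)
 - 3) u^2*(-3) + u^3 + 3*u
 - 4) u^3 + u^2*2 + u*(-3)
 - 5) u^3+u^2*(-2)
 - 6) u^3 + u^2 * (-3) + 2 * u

Expanding (-1 + u) * u * (u - 2):
= u^3 + u^2 * (-3) + 2 * u
6) u^3 + u^2 * (-3) + 2 * u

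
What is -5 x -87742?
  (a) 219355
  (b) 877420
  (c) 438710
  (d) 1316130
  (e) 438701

-5 * -87742 = 438710
c) 438710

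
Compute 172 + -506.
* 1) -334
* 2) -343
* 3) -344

172 + -506 = -334
1) -334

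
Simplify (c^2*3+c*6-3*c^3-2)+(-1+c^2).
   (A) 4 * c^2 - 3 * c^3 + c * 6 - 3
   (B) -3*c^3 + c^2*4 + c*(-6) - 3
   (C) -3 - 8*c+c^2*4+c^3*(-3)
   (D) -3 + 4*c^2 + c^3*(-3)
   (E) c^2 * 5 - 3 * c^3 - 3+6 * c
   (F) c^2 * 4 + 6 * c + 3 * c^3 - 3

Adding the polynomials and combining like terms:
(c^2*3 + c*6 - 3*c^3 - 2) + (-1 + c^2)
= 4 * c^2 - 3 * c^3 + c * 6 - 3
A) 4 * c^2 - 3 * c^3 + c * 6 - 3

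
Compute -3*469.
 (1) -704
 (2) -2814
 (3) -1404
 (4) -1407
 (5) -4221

-3 * 469 = -1407
4) -1407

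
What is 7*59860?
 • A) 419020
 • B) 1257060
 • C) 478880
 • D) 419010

7 * 59860 = 419020
A) 419020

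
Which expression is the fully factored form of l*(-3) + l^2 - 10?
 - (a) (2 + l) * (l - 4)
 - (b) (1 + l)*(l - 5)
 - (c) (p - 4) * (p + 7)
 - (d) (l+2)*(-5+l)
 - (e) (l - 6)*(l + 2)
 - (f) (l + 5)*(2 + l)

We need to factor l*(-3) + l^2 - 10.
The factored form is (l+2)*(-5+l).
d) (l+2)*(-5+l)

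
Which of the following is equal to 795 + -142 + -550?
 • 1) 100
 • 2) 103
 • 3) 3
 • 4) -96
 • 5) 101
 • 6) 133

First: 795 + -142 = 653
Then: 653 + -550 = 103
2) 103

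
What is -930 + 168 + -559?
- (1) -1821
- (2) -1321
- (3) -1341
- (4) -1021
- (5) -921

First: -930 + 168 = -762
Then: -762 + -559 = -1321
2) -1321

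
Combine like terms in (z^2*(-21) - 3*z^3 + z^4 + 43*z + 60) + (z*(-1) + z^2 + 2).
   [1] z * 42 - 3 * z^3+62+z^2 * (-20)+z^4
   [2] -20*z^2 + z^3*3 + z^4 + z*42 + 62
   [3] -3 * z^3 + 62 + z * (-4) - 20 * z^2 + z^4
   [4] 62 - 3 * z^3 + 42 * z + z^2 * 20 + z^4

Adding the polynomials and combining like terms:
(z^2*(-21) - 3*z^3 + z^4 + 43*z + 60) + (z*(-1) + z^2 + 2)
= z * 42 - 3 * z^3+62+z^2 * (-20)+z^4
1) z * 42 - 3 * z^3+62+z^2 * (-20)+z^4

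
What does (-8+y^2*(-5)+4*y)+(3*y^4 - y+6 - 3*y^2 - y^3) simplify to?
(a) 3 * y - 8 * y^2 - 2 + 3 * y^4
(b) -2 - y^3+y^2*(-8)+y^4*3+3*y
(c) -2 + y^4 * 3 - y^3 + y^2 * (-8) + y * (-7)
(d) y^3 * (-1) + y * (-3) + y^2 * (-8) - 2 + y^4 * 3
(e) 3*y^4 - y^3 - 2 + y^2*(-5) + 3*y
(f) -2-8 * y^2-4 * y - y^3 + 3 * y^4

Adding the polynomials and combining like terms:
(-8 + y^2*(-5) + 4*y) + (3*y^4 - y + 6 - 3*y^2 - y^3)
= -2 - y^3+y^2*(-8)+y^4*3+3*y
b) -2 - y^3+y^2*(-8)+y^4*3+3*y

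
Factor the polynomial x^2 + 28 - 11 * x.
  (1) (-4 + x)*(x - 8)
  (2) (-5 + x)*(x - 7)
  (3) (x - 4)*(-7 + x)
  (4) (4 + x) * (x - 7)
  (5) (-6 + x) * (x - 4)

We need to factor x^2 + 28 - 11 * x.
The factored form is (x - 4)*(-7 + x).
3) (x - 4)*(-7 + x)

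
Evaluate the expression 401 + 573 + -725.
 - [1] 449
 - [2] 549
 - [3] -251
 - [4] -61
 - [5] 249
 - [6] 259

First: 401 + 573 = 974
Then: 974 + -725 = 249
5) 249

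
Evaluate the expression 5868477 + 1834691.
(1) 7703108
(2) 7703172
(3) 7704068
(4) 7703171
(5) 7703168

5868477 + 1834691 = 7703168
5) 7703168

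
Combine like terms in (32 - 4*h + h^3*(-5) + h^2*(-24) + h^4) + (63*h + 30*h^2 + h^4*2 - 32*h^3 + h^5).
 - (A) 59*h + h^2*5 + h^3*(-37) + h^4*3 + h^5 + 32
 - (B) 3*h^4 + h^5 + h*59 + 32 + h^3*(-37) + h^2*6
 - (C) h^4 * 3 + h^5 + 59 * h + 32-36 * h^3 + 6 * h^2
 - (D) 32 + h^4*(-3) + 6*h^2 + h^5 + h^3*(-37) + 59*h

Adding the polynomials and combining like terms:
(32 - 4*h + h^3*(-5) + h^2*(-24) + h^4) + (63*h + 30*h^2 + h^4*2 - 32*h^3 + h^5)
= 3*h^4 + h^5 + h*59 + 32 + h^3*(-37) + h^2*6
B) 3*h^4 + h^5 + h*59 + 32 + h^3*(-37) + h^2*6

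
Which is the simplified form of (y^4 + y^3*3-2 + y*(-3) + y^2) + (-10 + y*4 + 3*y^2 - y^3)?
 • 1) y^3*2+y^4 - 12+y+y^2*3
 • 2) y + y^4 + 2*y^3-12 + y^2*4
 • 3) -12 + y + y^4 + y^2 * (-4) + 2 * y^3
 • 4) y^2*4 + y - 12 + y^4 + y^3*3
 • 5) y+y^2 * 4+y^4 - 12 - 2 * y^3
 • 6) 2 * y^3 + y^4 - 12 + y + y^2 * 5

Adding the polynomials and combining like terms:
(y^4 + y^3*3 - 2 + y*(-3) + y^2) + (-10 + y*4 + 3*y^2 - y^3)
= y + y^4 + 2*y^3-12 + y^2*4
2) y + y^4 + 2*y^3-12 + y^2*4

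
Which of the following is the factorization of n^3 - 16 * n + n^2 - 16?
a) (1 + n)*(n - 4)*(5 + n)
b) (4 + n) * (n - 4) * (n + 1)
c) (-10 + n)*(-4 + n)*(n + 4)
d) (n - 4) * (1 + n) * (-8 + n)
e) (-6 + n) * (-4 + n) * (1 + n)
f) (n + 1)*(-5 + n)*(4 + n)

We need to factor n^3 - 16 * n + n^2 - 16.
The factored form is (4 + n) * (n - 4) * (n + 1).
b) (4 + n) * (n - 4) * (n + 1)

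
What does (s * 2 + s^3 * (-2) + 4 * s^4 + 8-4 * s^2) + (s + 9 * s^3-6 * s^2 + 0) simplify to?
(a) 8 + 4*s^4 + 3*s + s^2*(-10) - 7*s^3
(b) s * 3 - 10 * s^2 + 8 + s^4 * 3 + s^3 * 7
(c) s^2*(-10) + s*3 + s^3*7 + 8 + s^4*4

Adding the polynomials and combining like terms:
(s*2 + s^3*(-2) + 4*s^4 + 8 - 4*s^2) + (s + 9*s^3 - 6*s^2 + 0)
= s^2*(-10) + s*3 + s^3*7 + 8 + s^4*4
c) s^2*(-10) + s*3 + s^3*7 + 8 + s^4*4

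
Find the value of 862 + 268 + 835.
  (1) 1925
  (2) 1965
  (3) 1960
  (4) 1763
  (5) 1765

First: 862 + 268 = 1130
Then: 1130 + 835 = 1965
2) 1965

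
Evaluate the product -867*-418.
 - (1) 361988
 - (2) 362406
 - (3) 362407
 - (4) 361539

-867 * -418 = 362406
2) 362406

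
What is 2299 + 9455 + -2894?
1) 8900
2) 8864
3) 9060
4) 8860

First: 2299 + 9455 = 11754
Then: 11754 + -2894 = 8860
4) 8860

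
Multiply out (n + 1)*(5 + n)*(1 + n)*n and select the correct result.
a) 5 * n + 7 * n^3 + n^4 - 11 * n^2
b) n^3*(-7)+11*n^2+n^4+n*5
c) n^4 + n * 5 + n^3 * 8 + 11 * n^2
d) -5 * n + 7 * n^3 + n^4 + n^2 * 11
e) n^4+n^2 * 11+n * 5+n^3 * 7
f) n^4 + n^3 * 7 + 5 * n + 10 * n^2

Expanding (n + 1)*(5 + n)*(1 + n)*n:
= n^4+n^2 * 11+n * 5+n^3 * 7
e) n^4+n^2 * 11+n * 5+n^3 * 7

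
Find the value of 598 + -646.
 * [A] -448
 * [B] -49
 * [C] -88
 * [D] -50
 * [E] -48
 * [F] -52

598 + -646 = -48
E) -48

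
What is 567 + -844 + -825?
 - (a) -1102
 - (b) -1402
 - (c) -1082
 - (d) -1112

First: 567 + -844 = -277
Then: -277 + -825 = -1102
a) -1102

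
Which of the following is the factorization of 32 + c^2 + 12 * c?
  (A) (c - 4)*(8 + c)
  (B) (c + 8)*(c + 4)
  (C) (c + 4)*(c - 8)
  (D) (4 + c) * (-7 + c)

We need to factor 32 + c^2 + 12 * c.
The factored form is (c + 8)*(c + 4).
B) (c + 8)*(c + 4)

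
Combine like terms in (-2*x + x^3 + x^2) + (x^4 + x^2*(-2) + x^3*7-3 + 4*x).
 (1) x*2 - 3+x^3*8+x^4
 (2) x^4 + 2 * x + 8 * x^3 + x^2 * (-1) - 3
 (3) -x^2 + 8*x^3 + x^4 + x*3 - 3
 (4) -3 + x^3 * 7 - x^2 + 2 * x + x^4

Adding the polynomials and combining like terms:
(-2*x + x^3 + x^2) + (x^4 + x^2*(-2) + x^3*7 - 3 + 4*x)
= x^4 + 2 * x + 8 * x^3 + x^2 * (-1) - 3
2) x^4 + 2 * x + 8 * x^3 + x^2 * (-1) - 3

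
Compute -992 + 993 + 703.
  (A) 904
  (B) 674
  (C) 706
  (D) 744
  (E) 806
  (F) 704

First: -992 + 993 = 1
Then: 1 + 703 = 704
F) 704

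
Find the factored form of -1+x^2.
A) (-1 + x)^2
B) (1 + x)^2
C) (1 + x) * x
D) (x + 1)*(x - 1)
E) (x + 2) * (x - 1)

We need to factor -1+x^2.
The factored form is (x + 1)*(x - 1).
D) (x + 1)*(x - 1)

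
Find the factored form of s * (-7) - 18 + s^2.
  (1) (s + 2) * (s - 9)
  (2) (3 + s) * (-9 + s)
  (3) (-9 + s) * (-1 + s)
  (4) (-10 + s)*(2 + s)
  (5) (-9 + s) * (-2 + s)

We need to factor s * (-7) - 18 + s^2.
The factored form is (s + 2) * (s - 9).
1) (s + 2) * (s - 9)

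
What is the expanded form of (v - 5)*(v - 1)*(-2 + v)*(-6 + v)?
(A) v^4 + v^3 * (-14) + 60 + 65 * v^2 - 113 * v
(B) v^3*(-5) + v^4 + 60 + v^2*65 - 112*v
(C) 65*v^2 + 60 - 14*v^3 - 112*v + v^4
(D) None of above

Expanding (v - 5)*(v - 1)*(-2 + v)*(-6 + v):
= 65*v^2 + 60 - 14*v^3 - 112*v + v^4
C) 65*v^2 + 60 - 14*v^3 - 112*v + v^4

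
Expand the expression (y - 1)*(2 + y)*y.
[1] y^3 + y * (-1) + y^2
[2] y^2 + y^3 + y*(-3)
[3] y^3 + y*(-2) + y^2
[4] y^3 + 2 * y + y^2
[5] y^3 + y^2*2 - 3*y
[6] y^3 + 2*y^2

Expanding (y - 1)*(2 + y)*y:
= y^3 + y*(-2) + y^2
3) y^3 + y*(-2) + y^2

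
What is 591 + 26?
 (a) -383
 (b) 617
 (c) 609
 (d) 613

591 + 26 = 617
b) 617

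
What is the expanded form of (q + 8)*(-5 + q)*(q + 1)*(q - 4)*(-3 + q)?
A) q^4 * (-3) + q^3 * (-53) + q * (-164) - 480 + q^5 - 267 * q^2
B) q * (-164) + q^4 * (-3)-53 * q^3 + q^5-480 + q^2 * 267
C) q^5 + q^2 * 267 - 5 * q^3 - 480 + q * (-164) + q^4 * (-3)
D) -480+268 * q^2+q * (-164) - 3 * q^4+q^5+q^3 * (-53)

Expanding (q + 8)*(-5 + q)*(q + 1)*(q - 4)*(-3 + q):
= q * (-164) + q^4 * (-3)-53 * q^3 + q^5-480 + q^2 * 267
B) q * (-164) + q^4 * (-3)-53 * q^3 + q^5-480 + q^2 * 267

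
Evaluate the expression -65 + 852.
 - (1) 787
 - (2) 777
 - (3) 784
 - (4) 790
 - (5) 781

-65 + 852 = 787
1) 787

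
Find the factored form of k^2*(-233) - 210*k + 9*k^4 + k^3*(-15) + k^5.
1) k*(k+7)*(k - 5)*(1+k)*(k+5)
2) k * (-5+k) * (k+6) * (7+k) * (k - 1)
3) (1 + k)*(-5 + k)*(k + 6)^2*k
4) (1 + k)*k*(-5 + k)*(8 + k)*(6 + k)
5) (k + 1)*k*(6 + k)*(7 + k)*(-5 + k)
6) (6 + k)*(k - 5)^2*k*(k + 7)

We need to factor k^2*(-233) - 210*k + 9*k^4 + k^3*(-15) + k^5.
The factored form is (k + 1)*k*(6 + k)*(7 + k)*(-5 + k).
5) (k + 1)*k*(6 + k)*(7 + k)*(-5 + k)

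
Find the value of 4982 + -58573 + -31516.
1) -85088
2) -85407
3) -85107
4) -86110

First: 4982 + -58573 = -53591
Then: -53591 + -31516 = -85107
3) -85107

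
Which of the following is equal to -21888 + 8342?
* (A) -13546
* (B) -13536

-21888 + 8342 = -13546
A) -13546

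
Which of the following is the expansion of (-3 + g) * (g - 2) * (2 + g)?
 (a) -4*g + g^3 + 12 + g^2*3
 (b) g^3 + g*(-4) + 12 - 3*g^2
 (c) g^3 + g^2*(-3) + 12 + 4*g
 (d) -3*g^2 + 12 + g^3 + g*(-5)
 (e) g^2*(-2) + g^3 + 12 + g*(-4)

Expanding (-3 + g) * (g - 2) * (2 + g):
= g^3 + g*(-4) + 12 - 3*g^2
b) g^3 + g*(-4) + 12 - 3*g^2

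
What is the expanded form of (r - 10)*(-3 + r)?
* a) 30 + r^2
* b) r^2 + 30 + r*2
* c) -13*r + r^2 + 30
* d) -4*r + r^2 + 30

Expanding (r - 10)*(-3 + r):
= -13*r + r^2 + 30
c) -13*r + r^2 + 30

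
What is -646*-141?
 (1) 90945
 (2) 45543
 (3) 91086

-646 * -141 = 91086
3) 91086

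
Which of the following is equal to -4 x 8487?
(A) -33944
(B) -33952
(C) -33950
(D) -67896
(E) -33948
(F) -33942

-4 * 8487 = -33948
E) -33948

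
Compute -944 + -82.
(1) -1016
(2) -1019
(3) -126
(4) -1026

-944 + -82 = -1026
4) -1026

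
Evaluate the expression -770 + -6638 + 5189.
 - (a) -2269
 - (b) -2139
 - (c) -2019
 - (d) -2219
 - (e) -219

First: -770 + -6638 = -7408
Then: -7408 + 5189 = -2219
d) -2219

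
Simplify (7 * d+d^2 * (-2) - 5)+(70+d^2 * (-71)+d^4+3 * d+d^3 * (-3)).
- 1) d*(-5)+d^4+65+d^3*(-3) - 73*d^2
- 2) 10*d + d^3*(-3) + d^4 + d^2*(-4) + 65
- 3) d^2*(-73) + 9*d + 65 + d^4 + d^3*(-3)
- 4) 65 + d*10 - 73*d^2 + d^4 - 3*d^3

Adding the polynomials and combining like terms:
(7*d + d^2*(-2) - 5) + (70 + d^2*(-71) + d^4 + 3*d + d^3*(-3))
= 65 + d*10 - 73*d^2 + d^4 - 3*d^3
4) 65 + d*10 - 73*d^2 + d^4 - 3*d^3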